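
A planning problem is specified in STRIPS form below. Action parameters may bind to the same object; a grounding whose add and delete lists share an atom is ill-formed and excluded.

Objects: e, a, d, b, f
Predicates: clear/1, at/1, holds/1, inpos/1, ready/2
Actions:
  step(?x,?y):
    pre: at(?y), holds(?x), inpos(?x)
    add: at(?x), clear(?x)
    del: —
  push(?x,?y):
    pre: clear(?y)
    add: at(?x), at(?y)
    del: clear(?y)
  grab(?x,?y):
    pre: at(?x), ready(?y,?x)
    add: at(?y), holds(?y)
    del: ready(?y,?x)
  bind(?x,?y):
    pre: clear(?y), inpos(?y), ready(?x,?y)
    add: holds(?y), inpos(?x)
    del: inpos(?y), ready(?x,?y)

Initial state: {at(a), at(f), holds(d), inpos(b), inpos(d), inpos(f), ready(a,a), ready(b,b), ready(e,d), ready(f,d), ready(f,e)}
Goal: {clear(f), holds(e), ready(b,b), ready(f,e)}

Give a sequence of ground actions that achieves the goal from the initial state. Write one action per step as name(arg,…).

step(d,a); grab(d,e); grab(d,f); step(f,e)

1. step(d,a)  →  {at(a), at(d), at(f), clear(d), holds(d), inpos(b), inpos(d), inpos(f), ready(a,a), ready(b,b), ready(e,d), ready(f,d), ready(f,e)}
2. grab(d,e)  →  {at(a), at(d), at(e), at(f), clear(d), holds(d), holds(e), inpos(b), inpos(d), inpos(f), ready(a,a), ready(b,b), ready(f,d), ready(f,e)}
3. grab(d,f)  →  {at(a), at(d), at(e), at(f), clear(d), holds(d), holds(e), holds(f), inpos(b), inpos(d), inpos(f), ready(a,a), ready(b,b), ready(f,e)}
4. step(f,e)  →  {at(a), at(d), at(e), at(f), clear(d), clear(f), holds(d), holds(e), holds(f), inpos(b), inpos(d), inpos(f), ready(a,a), ready(b,b), ready(f,e)}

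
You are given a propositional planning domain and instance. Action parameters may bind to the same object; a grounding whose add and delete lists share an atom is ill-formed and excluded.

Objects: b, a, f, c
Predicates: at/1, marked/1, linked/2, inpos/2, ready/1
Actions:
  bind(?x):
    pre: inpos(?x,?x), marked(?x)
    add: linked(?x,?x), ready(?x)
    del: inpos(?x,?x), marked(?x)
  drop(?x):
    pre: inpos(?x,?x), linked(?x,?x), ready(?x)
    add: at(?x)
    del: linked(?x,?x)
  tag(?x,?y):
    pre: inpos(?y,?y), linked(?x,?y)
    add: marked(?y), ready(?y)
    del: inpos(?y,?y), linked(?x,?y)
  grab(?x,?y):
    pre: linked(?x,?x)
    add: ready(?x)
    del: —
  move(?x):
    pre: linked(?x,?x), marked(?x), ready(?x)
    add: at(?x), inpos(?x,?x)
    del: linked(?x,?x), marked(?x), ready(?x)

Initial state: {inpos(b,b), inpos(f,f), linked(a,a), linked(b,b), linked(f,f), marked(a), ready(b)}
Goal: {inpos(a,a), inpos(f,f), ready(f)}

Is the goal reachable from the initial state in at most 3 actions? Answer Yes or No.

1. grab(a,b)  →  {inpos(b,b), inpos(f,f), linked(a,a), linked(b,b), linked(f,f), marked(a), ready(a), ready(b)}
2. grab(f,b)  →  {inpos(b,b), inpos(f,f), linked(a,a), linked(b,b), linked(f,f), marked(a), ready(a), ready(b), ready(f)}
3. move(a)  →  {at(a), inpos(a,a), inpos(b,b), inpos(f,f), linked(b,b), linked(f,f), ready(b), ready(f)}
optimal plan length = 3; 3 ≤ 3

Yes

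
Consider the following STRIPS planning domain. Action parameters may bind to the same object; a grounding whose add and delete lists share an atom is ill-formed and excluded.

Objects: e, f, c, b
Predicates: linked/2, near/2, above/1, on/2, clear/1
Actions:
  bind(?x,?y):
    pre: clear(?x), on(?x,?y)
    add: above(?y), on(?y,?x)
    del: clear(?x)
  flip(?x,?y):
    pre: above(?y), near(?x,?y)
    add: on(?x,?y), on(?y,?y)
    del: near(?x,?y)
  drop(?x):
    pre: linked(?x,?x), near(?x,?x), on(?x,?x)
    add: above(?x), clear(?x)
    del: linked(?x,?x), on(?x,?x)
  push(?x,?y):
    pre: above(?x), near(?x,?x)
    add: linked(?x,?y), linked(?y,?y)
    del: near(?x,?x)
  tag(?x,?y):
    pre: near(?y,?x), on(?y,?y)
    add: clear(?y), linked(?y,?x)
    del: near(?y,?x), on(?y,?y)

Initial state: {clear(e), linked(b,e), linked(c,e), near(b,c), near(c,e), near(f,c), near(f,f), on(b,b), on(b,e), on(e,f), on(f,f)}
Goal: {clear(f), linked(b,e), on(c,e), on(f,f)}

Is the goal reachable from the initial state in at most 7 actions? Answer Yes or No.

1. bind(e,f)  →  {above(f), linked(b,e), linked(c,e), near(b,c), near(c,e), near(f,c), near(f,f), on(b,b), on(b,e), on(e,f), on(f,e), on(f,f)}
2. tag(c,f)  →  {above(f), clear(f), linked(b,e), linked(c,e), linked(f,c), near(b,c), near(c,e), near(f,f), on(b,b), on(b,e), on(e,f), on(f,e)}
3. flip(f,f)  →  {above(f), clear(f), linked(b,e), linked(c,e), linked(f,c), near(b,c), near(c,e), on(b,b), on(b,e), on(e,f), on(f,e), on(f,f)}
4. tag(c,b)  →  {above(f), clear(b), clear(f), linked(b,c), linked(b,e), linked(c,e), linked(f,c), near(c,e), on(b,e), on(e,f), on(f,e), on(f,f)}
5. bind(b,e)  →  {above(e), above(f), clear(f), linked(b,c), linked(b,e), linked(c,e), linked(f,c), near(c,e), on(b,e), on(e,b), on(e,f), on(f,e), on(f,f)}
6. flip(c,e)  →  {above(e), above(f), clear(f), linked(b,c), linked(b,e), linked(c,e), linked(f,c), on(b,e), on(c,e), on(e,b), on(e,e), on(e,f), on(f,e), on(f,f)}
optimal plan length = 6; 6 ≤ 7

Yes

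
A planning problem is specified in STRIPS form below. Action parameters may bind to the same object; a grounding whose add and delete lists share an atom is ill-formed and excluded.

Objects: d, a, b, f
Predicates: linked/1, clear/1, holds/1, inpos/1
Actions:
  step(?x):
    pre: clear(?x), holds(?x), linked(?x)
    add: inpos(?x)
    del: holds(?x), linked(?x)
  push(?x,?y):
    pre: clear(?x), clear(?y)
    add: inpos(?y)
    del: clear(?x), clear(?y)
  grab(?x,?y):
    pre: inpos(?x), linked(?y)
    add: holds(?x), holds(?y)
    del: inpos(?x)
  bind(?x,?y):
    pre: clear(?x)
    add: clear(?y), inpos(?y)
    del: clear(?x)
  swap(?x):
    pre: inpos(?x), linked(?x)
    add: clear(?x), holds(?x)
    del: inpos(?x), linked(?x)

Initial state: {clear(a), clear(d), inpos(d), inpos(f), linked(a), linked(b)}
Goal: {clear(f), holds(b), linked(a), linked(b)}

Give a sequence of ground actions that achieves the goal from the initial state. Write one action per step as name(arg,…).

grab(d,b); bind(d,f)

1. grab(d,b)  →  {clear(a), clear(d), holds(b), holds(d), inpos(f), linked(a), linked(b)}
2. bind(d,f)  →  {clear(a), clear(f), holds(b), holds(d), inpos(f), linked(a), linked(b)}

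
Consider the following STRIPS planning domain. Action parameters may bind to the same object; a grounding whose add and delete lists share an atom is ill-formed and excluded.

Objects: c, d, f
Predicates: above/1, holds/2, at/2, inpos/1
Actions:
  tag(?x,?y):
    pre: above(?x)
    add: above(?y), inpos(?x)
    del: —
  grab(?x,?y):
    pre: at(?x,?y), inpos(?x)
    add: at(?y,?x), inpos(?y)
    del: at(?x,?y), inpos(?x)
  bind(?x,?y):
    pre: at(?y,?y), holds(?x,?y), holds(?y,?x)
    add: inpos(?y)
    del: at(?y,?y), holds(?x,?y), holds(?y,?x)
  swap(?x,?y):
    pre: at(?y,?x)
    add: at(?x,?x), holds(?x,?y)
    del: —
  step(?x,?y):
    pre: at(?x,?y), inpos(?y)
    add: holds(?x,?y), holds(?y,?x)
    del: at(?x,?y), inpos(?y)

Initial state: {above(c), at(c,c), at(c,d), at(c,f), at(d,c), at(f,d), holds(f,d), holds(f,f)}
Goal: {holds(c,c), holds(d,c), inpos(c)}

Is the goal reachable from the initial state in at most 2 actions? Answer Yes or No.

No

1. tag(c,c)  →  {above(c), at(c,c), at(c,d), at(c,f), at(d,c), at(f,d), holds(f,d), holds(f,f), inpos(c)}
2. swap(c,c)  →  {above(c), at(c,c), at(c,d), at(c,f), at(d,c), at(f,d), holds(c,c), holds(f,d), holds(f,f), inpos(c)}
3. swap(d,c)  →  {above(c), at(c,c), at(c,d), at(c,f), at(d,c), at(d,d), at(f,d), holds(c,c), holds(d,c), holds(f,d), holds(f,f), inpos(c)}
optimal plan length = 3; 3 > 2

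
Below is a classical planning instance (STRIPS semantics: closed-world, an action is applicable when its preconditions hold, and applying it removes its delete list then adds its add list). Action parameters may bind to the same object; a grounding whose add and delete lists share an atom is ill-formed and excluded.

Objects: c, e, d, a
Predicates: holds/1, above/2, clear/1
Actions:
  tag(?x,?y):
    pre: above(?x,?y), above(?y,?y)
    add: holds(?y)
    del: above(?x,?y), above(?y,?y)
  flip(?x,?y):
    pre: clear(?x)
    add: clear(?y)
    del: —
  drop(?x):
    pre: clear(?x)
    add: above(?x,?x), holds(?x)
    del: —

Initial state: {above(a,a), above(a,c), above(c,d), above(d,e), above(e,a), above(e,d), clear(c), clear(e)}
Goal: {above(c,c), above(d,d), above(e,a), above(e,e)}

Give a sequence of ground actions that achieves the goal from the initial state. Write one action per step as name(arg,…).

1. flip(c,d)  →  {above(a,a), above(a,c), above(c,d), above(d,e), above(e,a), above(e,d), clear(c), clear(d), clear(e)}
2. drop(c)  →  {above(a,a), above(a,c), above(c,c), above(c,d), above(d,e), above(e,a), above(e,d), clear(c), clear(d), clear(e), holds(c)}
3. drop(e)  →  {above(a,a), above(a,c), above(c,c), above(c,d), above(d,e), above(e,a), above(e,d), above(e,e), clear(c), clear(d), clear(e), holds(c), holds(e)}
4. drop(d)  →  {above(a,a), above(a,c), above(c,c), above(c,d), above(d,d), above(d,e), above(e,a), above(e,d), above(e,e), clear(c), clear(d), clear(e), holds(c), holds(d), holds(e)}

flip(c,d); drop(c); drop(e); drop(d)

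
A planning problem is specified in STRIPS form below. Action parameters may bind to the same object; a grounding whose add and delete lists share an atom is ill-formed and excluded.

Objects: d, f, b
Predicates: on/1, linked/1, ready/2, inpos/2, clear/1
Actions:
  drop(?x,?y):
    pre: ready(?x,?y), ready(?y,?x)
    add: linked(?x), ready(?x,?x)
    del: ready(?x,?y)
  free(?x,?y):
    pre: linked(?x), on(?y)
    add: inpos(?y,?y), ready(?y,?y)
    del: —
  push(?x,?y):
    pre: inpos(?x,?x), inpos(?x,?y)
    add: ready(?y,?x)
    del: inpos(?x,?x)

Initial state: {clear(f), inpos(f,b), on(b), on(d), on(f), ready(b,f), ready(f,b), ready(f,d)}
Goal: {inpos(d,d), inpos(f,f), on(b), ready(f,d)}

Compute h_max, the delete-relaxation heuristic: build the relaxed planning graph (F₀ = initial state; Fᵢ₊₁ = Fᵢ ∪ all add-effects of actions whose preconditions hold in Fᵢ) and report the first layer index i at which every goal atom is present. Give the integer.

F0 = init (8 atoms)
F1 = F0 ∪ {linked(b), linked(f), ready(b,b), ready(f,f)}  (12 atoms)
F2 = F1 ∪ {inpos(b,b), inpos(d,d), inpos(f,f), ready(d,d)}  (16 atoms)
goal ⊆ F2  ⇒  h_max = 2

2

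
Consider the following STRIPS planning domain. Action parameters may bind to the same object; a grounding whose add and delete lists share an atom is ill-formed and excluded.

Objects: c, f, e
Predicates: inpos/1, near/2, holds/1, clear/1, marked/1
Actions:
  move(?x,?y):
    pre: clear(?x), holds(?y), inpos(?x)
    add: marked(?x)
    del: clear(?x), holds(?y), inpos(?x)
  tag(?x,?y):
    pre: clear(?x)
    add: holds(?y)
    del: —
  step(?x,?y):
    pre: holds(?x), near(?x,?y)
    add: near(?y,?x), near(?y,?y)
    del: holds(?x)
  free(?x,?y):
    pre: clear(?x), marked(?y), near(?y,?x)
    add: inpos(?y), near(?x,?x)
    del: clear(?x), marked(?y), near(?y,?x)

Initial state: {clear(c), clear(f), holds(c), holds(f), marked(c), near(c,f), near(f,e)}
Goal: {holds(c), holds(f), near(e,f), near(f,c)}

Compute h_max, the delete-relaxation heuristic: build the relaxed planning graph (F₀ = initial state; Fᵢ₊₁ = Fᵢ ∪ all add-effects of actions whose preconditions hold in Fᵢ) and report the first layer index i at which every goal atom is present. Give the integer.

F0 = init (7 atoms)
F1 = F0 ∪ {holds(e), inpos(c), near(e,e), near(e,f), near(f,c), near(f,f)}  (13 atoms)
goal ⊆ F1  ⇒  h_max = 1

1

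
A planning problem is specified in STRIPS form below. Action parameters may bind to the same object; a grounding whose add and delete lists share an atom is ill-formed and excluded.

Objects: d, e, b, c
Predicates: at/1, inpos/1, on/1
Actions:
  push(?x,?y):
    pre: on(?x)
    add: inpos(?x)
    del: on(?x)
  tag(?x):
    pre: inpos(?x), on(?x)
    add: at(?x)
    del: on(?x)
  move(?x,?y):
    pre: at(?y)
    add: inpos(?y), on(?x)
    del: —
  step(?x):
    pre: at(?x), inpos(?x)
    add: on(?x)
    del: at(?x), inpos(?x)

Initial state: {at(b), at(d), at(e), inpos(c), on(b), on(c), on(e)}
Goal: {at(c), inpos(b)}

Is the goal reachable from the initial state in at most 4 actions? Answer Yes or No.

1. push(b,d)  →  {at(b), at(d), at(e), inpos(b), inpos(c), on(c), on(e)}
2. tag(c)  →  {at(b), at(c), at(d), at(e), inpos(b), inpos(c), on(e)}
optimal plan length = 2; 2 ≤ 4

Yes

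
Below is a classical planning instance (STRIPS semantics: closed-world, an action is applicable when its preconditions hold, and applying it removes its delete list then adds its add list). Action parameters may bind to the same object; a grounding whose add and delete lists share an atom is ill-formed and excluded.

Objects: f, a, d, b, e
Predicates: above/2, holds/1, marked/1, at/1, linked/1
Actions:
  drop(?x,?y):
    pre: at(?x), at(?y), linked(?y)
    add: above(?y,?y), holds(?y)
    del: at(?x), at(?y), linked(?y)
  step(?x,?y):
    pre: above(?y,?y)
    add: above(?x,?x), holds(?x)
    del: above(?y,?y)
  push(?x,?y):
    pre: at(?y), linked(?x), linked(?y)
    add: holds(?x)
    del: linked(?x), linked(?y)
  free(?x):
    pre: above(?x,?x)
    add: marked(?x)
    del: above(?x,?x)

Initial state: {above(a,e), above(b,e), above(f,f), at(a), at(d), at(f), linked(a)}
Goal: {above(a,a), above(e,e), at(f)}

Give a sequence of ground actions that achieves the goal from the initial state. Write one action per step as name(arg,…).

drop(a,a); step(e,f)

1. drop(a,a)  →  {above(a,a), above(a,e), above(b,e), above(f,f), at(d), at(f), holds(a)}
2. step(e,f)  →  {above(a,a), above(a,e), above(b,e), above(e,e), at(d), at(f), holds(a), holds(e)}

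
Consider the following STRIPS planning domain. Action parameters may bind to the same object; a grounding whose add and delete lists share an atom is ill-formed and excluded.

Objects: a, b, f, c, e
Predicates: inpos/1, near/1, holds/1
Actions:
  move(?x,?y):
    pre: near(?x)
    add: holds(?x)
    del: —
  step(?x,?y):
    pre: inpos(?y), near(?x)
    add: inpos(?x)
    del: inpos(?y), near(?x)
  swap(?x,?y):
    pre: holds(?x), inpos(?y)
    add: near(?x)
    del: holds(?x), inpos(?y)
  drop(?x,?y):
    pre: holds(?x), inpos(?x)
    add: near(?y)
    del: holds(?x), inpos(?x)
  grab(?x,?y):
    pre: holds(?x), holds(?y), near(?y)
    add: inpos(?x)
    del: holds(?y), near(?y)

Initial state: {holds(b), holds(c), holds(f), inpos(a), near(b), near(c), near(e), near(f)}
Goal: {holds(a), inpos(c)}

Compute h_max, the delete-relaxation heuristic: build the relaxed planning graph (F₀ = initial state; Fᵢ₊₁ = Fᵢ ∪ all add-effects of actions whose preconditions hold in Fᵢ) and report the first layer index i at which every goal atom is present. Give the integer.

F0 = init (8 atoms)
F1 = F0 ∪ {holds(e), inpos(b), inpos(c), inpos(e), inpos(f)}  (13 atoms)
F2 = F1 ∪ {near(a)}  (14 atoms)
F3 = F2 ∪ {holds(a)}  (15 atoms)
goal ⊆ F3  ⇒  h_max = 3

3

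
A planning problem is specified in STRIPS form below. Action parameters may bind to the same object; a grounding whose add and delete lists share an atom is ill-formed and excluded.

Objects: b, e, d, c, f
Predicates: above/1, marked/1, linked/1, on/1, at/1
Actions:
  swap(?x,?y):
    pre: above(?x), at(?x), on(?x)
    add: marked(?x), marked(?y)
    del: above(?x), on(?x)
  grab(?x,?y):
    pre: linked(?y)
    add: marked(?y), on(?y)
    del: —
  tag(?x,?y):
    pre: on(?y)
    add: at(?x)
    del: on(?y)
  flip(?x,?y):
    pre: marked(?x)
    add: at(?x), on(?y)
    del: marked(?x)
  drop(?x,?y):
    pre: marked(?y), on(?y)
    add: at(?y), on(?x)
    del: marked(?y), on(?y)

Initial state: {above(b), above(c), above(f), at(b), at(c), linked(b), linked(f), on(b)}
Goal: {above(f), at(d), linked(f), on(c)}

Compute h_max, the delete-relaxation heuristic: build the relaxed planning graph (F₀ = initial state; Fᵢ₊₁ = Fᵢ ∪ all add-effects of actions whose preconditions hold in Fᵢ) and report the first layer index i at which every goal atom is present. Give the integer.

F0 = init (8 atoms)
F1 = F0 ∪ {at(d), at(e), at(f), marked(b), marked(c), marked(d), marked(e), marked(f), on(f)}  (17 atoms)
F2 = F1 ∪ {on(c), on(d), on(e)}  (20 atoms)
goal ⊆ F2  ⇒  h_max = 2

2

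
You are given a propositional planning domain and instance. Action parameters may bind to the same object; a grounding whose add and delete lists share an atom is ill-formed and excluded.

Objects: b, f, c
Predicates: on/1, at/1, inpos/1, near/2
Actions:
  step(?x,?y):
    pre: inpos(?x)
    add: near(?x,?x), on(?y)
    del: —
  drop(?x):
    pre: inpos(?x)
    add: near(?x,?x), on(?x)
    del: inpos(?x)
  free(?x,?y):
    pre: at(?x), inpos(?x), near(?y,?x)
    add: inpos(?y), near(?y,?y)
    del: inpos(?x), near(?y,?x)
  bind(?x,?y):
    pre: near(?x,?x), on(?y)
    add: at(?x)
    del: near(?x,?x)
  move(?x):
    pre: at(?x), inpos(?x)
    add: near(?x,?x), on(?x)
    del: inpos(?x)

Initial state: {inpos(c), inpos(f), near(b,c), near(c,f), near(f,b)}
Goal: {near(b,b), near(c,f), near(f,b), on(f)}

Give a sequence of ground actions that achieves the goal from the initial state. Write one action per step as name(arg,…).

step(c,f); bind(c,f); free(c,b)

1. step(c,f)  →  {inpos(c), inpos(f), near(b,c), near(c,c), near(c,f), near(f,b), on(f)}
2. bind(c,f)  →  {at(c), inpos(c), inpos(f), near(b,c), near(c,f), near(f,b), on(f)}
3. free(c,b)  →  {at(c), inpos(b), inpos(f), near(b,b), near(c,f), near(f,b), on(f)}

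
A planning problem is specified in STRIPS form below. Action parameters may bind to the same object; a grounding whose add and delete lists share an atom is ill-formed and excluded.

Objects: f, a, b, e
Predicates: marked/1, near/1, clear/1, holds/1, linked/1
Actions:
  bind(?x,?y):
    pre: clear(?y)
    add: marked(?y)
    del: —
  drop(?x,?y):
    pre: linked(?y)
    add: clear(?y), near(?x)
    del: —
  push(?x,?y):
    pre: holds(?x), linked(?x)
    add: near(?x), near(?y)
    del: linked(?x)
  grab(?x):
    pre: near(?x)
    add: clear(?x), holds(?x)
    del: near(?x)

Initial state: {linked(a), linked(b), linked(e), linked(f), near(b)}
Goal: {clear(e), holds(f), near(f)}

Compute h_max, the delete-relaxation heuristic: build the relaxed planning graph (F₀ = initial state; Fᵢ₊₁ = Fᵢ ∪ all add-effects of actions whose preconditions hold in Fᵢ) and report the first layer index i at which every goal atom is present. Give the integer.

2

F0 = init (5 atoms)
F1 = F0 ∪ {clear(a), clear(b), clear(e), clear(f), holds(b), near(a), near(e), near(f)}  (13 atoms)
F2 = F1 ∪ {holds(a), holds(e), holds(f), marked(a), marked(b), marked(e), marked(f)}  (20 atoms)
goal ⊆ F2  ⇒  h_max = 2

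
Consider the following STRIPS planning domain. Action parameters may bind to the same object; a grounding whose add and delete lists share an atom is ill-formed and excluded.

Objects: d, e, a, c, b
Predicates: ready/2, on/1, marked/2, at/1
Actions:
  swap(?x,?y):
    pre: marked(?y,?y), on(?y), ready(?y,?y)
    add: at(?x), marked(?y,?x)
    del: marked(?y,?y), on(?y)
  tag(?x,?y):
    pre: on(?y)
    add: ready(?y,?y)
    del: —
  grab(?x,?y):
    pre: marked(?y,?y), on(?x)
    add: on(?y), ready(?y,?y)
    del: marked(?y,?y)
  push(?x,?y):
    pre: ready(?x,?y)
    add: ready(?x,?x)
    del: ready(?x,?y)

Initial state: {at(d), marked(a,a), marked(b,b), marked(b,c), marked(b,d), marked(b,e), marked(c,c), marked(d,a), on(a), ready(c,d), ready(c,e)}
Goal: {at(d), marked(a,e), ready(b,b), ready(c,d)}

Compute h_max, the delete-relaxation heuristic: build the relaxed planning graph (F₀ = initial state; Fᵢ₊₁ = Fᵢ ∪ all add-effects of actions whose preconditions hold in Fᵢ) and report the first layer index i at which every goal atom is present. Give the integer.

F0 = init (11 atoms)
F1 = F0 ∪ {on(b), on(c), ready(a,a), ready(b,b), ready(c,c)}  (16 atoms)
F2 = F1 ∪ {at(a), at(b), at(c), at(e), marked(a,b), marked(a,c), marked(a,d), marked(a,e), marked(b,a), marked(c,a), marked(c,b), marked(c,d), marked(c,e)}  (29 atoms)
goal ⊆ F2  ⇒  h_max = 2

2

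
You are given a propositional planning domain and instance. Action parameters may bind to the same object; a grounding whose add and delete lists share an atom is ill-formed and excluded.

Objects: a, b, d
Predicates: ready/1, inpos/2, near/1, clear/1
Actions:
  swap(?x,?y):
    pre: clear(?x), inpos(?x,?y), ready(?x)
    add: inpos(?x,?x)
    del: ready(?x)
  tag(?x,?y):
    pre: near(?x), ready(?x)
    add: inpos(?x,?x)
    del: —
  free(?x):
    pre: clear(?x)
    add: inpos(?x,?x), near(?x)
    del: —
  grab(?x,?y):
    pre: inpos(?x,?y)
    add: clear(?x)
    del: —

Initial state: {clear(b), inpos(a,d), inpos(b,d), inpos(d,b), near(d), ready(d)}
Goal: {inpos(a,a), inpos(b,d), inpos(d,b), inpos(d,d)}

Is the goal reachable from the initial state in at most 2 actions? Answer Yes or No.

No

1. tag(d,a)  →  {clear(b), inpos(a,d), inpos(b,d), inpos(d,b), inpos(d,d), near(d), ready(d)}
2. grab(a,d)  →  {clear(a), clear(b), inpos(a,d), inpos(b,d), inpos(d,b), inpos(d,d), near(d), ready(d)}
3. free(a)  →  {clear(a), clear(b), inpos(a,a), inpos(a,d), inpos(b,d), inpos(d,b), inpos(d,d), near(a), near(d), ready(d)}
optimal plan length = 3; 3 > 2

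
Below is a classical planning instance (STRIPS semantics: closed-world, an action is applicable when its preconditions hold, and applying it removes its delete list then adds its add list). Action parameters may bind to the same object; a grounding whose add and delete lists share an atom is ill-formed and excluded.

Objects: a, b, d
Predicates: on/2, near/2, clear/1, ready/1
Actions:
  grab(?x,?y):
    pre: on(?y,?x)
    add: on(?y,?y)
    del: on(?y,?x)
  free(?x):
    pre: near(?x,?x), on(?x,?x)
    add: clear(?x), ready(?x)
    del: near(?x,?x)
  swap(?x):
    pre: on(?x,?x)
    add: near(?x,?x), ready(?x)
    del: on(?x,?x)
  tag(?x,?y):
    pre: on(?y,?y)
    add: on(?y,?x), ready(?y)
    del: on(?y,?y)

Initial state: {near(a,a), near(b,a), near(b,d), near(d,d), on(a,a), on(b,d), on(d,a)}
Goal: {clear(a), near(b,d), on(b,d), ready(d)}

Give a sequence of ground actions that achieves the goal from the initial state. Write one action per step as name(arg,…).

1. grab(a,d)  →  {near(a,a), near(b,a), near(b,d), near(d,d), on(a,a), on(b,d), on(d,d)}
2. free(a)  →  {clear(a), near(b,a), near(b,d), near(d,d), on(a,a), on(b,d), on(d,d), ready(a)}
3. free(d)  →  {clear(a), clear(d), near(b,a), near(b,d), on(a,a), on(b,d), on(d,d), ready(a), ready(d)}

grab(a,d); free(a); free(d)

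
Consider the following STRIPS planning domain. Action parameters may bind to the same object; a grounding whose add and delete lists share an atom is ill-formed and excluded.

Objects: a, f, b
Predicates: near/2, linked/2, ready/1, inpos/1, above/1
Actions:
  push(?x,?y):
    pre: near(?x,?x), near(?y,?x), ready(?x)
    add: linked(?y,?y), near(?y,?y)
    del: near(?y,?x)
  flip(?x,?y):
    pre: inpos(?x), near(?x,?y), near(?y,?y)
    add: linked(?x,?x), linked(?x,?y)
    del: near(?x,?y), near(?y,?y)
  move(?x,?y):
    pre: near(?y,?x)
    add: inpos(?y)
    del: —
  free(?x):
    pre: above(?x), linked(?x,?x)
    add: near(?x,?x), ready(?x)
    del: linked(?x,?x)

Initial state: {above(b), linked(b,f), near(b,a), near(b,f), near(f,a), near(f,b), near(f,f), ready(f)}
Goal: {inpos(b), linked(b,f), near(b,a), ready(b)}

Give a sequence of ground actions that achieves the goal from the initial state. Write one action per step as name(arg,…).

push(f,b); move(a,b); free(b)

1. push(f,b)  →  {above(b), linked(b,b), linked(b,f), near(b,a), near(b,b), near(f,a), near(f,b), near(f,f), ready(f)}
2. move(a,b)  →  {above(b), inpos(b), linked(b,b), linked(b,f), near(b,a), near(b,b), near(f,a), near(f,b), near(f,f), ready(f)}
3. free(b)  →  {above(b), inpos(b), linked(b,f), near(b,a), near(b,b), near(f,a), near(f,b), near(f,f), ready(b), ready(f)}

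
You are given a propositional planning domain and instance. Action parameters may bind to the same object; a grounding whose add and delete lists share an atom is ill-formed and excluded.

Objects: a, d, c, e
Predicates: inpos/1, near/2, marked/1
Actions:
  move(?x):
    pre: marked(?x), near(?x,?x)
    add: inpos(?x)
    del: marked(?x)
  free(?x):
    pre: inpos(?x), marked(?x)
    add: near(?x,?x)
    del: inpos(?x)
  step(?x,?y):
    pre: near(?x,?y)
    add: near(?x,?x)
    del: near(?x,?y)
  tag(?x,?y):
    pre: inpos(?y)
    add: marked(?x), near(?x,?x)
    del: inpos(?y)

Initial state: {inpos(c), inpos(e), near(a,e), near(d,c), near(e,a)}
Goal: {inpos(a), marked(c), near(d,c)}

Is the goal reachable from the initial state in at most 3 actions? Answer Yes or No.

Yes

1. tag(a,c)  →  {inpos(e), marked(a), near(a,a), near(a,e), near(d,c), near(e,a)}
2. move(a)  →  {inpos(a), inpos(e), near(a,a), near(a,e), near(d,c), near(e,a)}
3. tag(c,e)  →  {inpos(a), marked(c), near(a,a), near(a,e), near(c,c), near(d,c), near(e,a)}
optimal plan length = 3; 3 ≤ 3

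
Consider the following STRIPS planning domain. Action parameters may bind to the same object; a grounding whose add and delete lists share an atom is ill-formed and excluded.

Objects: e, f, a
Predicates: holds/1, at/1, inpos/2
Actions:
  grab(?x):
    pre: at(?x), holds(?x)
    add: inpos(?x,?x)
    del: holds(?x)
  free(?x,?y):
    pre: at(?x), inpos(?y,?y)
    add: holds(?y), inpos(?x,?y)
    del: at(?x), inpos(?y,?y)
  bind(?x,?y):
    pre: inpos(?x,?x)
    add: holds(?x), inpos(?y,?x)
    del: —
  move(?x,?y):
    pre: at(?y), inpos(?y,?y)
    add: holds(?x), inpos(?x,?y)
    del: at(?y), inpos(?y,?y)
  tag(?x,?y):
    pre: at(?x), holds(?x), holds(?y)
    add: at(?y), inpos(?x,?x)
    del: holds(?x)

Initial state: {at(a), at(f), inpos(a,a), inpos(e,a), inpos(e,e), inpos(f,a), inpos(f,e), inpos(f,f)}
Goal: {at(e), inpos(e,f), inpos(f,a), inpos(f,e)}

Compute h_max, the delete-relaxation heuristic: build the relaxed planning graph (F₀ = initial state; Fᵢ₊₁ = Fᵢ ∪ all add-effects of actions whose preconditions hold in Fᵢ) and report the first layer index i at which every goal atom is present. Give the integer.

2

F0 = init (8 atoms)
F1 = F0 ∪ {holds(a), holds(e), holds(f), inpos(a,e), inpos(a,f), inpos(e,f)}  (14 atoms)
F2 = F1 ∪ {at(e)}  (15 atoms)
goal ⊆ F2  ⇒  h_max = 2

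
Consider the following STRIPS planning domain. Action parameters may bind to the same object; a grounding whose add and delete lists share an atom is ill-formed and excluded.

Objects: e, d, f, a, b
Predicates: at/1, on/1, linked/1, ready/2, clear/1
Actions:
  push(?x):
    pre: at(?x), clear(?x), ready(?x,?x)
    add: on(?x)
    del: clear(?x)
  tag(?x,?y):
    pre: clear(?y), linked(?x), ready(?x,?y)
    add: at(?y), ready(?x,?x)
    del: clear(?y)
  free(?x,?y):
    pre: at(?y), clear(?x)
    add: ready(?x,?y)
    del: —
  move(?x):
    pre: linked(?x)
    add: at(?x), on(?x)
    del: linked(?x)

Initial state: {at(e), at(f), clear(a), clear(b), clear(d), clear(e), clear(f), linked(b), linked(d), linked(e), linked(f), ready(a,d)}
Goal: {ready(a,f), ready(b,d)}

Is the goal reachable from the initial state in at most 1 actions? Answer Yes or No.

1. free(a,f)  →  {at(e), at(f), clear(a), clear(b), clear(d), clear(e), clear(f), linked(b), linked(d), linked(e), linked(f), ready(a,d), ready(a,f)}
2. move(d)  →  {at(d), at(e), at(f), clear(a), clear(b), clear(d), clear(e), clear(f), linked(b), linked(e), linked(f), on(d), ready(a,d), ready(a,f)}
3. free(b,d)  →  {at(d), at(e), at(f), clear(a), clear(b), clear(d), clear(e), clear(f), linked(b), linked(e), linked(f), on(d), ready(a,d), ready(a,f), ready(b,d)}
optimal plan length = 3; 3 > 1

No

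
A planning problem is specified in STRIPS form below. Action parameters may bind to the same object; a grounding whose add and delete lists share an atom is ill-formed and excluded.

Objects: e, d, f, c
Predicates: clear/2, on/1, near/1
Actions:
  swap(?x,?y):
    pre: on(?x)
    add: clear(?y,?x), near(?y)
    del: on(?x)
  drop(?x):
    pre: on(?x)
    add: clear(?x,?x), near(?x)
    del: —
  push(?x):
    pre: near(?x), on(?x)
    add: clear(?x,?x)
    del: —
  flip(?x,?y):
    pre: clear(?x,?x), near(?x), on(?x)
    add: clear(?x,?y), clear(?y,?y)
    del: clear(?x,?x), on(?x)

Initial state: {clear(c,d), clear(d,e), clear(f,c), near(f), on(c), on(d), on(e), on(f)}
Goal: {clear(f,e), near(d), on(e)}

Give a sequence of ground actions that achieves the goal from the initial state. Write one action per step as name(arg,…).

swap(d,d); drop(f); flip(f,e)

1. swap(d,d)  →  {clear(c,d), clear(d,d), clear(d,e), clear(f,c), near(d), near(f), on(c), on(e), on(f)}
2. drop(f)  →  {clear(c,d), clear(d,d), clear(d,e), clear(f,c), clear(f,f), near(d), near(f), on(c), on(e), on(f)}
3. flip(f,e)  →  {clear(c,d), clear(d,d), clear(d,e), clear(e,e), clear(f,c), clear(f,e), near(d), near(f), on(c), on(e)}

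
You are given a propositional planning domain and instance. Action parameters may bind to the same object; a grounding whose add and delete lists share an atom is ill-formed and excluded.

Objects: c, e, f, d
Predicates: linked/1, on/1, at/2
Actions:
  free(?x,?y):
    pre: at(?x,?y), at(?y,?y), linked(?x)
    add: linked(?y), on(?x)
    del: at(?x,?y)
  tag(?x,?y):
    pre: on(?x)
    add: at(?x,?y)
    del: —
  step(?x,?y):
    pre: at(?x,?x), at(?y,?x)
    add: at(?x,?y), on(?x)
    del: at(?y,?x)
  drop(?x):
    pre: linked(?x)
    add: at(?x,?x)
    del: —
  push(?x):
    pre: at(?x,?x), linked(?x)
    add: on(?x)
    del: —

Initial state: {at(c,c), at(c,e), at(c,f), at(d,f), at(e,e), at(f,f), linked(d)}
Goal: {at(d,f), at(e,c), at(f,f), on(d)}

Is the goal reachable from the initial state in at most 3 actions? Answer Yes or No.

Yes

1. free(d,f)  →  {at(c,c), at(c,e), at(c,f), at(e,e), at(f,f), linked(d), linked(f), on(d)}
2. tag(d,f)  →  {at(c,c), at(c,e), at(c,f), at(d,f), at(e,e), at(f,f), linked(d), linked(f), on(d)}
3. step(e,c)  →  {at(c,c), at(c,f), at(d,f), at(e,c), at(e,e), at(f,f), linked(d), linked(f), on(d), on(e)}
optimal plan length = 3; 3 ≤ 3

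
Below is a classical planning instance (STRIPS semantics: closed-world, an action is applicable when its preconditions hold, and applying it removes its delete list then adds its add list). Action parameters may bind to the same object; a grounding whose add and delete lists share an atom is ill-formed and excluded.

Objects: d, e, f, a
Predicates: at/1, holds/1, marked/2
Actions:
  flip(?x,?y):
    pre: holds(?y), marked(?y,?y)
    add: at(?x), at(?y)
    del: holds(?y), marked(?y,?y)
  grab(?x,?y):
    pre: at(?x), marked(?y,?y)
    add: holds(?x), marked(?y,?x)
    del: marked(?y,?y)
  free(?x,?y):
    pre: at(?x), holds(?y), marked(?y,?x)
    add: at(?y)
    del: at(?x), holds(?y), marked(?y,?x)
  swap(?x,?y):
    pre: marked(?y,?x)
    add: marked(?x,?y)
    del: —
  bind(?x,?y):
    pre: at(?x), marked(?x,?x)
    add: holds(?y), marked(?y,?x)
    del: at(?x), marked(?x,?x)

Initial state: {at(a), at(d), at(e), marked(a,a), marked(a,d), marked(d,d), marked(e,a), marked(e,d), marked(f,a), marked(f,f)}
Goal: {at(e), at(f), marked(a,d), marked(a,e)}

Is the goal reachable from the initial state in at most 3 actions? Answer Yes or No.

Yes

1. grab(d,f)  →  {at(a), at(d), at(e), holds(d), marked(a,a), marked(a,d), marked(d,d), marked(e,a), marked(e,d), marked(f,a), marked(f,d)}
2. flip(f,d)  →  {at(a), at(d), at(e), at(f), marked(a,a), marked(a,d), marked(e,a), marked(e,d), marked(f,a), marked(f,d)}
3. grab(e,a)  →  {at(a), at(d), at(e), at(f), holds(e), marked(a,d), marked(a,e), marked(e,a), marked(e,d), marked(f,a), marked(f,d)}
optimal plan length = 3; 3 ≤ 3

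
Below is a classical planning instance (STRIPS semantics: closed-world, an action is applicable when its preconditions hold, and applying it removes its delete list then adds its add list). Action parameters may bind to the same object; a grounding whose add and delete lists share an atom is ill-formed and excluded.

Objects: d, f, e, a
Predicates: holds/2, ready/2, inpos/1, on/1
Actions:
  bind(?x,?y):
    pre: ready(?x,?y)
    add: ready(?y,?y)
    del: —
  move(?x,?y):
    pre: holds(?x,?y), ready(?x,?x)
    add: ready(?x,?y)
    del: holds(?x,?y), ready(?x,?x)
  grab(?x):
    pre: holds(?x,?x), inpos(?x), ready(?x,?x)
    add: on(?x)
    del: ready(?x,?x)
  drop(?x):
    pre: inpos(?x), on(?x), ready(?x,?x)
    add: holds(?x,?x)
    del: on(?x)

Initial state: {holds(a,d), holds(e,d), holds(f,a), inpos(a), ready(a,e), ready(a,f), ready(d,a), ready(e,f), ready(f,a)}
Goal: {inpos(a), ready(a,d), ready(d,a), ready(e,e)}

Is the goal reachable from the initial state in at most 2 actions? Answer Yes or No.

1. bind(d,a)  →  {holds(a,d), holds(e,d), holds(f,a), inpos(a), ready(a,a), ready(a,e), ready(a,f), ready(d,a), ready(e,f), ready(f,a)}
2. bind(a,e)  →  {holds(a,d), holds(e,d), holds(f,a), inpos(a), ready(a,a), ready(a,e), ready(a,f), ready(d,a), ready(e,e), ready(e,f), ready(f,a)}
3. move(a,d)  →  {holds(e,d), holds(f,a), inpos(a), ready(a,d), ready(a,e), ready(a,f), ready(d,a), ready(e,e), ready(e,f), ready(f,a)}
optimal plan length = 3; 3 > 2

No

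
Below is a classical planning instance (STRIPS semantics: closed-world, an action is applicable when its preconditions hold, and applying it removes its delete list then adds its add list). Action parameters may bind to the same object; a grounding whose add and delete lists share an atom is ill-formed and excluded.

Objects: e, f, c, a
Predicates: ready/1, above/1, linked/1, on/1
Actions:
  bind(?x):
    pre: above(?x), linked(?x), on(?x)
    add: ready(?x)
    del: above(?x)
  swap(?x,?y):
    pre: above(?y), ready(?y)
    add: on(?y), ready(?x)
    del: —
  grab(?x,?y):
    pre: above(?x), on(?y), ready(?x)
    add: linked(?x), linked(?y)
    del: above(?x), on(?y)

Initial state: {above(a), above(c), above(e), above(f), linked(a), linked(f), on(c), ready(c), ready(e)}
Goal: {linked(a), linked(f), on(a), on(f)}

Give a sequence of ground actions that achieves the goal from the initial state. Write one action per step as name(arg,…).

1. swap(f,e)  →  {above(a), above(c), above(e), above(f), linked(a), linked(f), on(c), on(e), ready(c), ready(e), ready(f)}
2. swap(a,f)  →  {above(a), above(c), above(e), above(f), linked(a), linked(f), on(c), on(e), on(f), ready(a), ready(c), ready(e), ready(f)}
3. swap(e,a)  →  {above(a), above(c), above(e), above(f), linked(a), linked(f), on(a), on(c), on(e), on(f), ready(a), ready(c), ready(e), ready(f)}

swap(f,e); swap(a,f); swap(e,a)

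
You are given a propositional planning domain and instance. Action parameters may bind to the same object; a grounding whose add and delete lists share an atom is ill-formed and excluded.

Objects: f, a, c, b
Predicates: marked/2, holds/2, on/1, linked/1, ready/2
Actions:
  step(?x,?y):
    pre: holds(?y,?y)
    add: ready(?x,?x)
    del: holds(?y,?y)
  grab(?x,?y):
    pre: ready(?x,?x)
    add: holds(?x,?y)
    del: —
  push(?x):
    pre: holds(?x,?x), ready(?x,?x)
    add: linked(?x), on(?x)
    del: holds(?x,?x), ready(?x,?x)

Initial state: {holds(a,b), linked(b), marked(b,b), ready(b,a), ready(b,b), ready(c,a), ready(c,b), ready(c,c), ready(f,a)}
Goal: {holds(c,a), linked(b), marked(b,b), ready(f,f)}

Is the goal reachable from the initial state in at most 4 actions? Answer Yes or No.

1. grab(c,a)  →  {holds(a,b), holds(c,a), linked(b), marked(b,b), ready(b,a), ready(b,b), ready(c,a), ready(c,b), ready(c,c), ready(f,a)}
2. grab(c,c)  →  {holds(a,b), holds(c,a), holds(c,c), linked(b), marked(b,b), ready(b,a), ready(b,b), ready(c,a), ready(c,b), ready(c,c), ready(f,a)}
3. step(f,c)  →  {holds(a,b), holds(c,a), linked(b), marked(b,b), ready(b,a), ready(b,b), ready(c,a), ready(c,b), ready(c,c), ready(f,a), ready(f,f)}
optimal plan length = 3; 3 ≤ 4

Yes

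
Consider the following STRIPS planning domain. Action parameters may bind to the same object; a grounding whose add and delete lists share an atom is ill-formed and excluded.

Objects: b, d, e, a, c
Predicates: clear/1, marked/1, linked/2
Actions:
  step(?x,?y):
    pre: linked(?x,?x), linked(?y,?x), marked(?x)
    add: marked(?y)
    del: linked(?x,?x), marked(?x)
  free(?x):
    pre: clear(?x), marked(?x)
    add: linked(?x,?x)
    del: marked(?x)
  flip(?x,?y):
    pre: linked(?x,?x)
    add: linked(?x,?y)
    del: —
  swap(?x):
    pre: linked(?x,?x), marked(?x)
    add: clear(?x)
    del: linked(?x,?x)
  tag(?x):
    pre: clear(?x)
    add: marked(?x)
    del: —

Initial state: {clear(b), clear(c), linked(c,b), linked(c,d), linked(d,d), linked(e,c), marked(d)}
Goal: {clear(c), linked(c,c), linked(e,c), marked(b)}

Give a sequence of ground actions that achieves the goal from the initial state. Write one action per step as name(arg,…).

1. step(d,c)  →  {clear(b), clear(c), linked(c,b), linked(c,d), linked(e,c), marked(c)}
2. free(c)  →  {clear(b), clear(c), linked(c,b), linked(c,c), linked(c,d), linked(e,c)}
3. tag(b)  →  {clear(b), clear(c), linked(c,b), linked(c,c), linked(c,d), linked(e,c), marked(b)}

step(d,c); free(c); tag(b)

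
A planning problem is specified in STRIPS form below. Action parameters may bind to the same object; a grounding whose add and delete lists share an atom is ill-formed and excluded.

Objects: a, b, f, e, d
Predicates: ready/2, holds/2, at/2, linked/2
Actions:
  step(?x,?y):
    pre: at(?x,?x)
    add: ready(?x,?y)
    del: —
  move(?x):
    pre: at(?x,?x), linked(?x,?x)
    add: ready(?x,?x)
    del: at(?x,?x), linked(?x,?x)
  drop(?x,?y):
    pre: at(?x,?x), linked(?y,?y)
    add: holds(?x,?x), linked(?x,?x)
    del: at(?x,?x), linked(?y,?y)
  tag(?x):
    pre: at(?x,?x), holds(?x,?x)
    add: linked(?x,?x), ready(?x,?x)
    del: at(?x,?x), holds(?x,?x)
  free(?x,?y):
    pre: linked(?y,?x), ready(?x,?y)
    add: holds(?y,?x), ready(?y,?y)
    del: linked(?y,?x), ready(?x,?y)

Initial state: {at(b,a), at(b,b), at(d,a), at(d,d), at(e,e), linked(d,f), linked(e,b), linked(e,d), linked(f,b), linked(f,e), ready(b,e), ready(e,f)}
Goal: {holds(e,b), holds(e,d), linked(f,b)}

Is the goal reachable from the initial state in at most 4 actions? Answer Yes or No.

1. step(d,e)  →  {at(b,a), at(b,b), at(d,a), at(d,d), at(e,e), linked(d,f), linked(e,b), linked(e,d), linked(f,b), linked(f,e), ready(b,e), ready(d,e), ready(e,f)}
2. free(b,e)  →  {at(b,a), at(b,b), at(d,a), at(d,d), at(e,e), holds(e,b), linked(d,f), linked(e,d), linked(f,b), linked(f,e), ready(d,e), ready(e,e), ready(e,f)}
3. free(d,e)  →  {at(b,a), at(b,b), at(d,a), at(d,d), at(e,e), holds(e,b), holds(e,d), linked(d,f), linked(f,b), linked(f,e), ready(e,e), ready(e,f)}
optimal plan length = 3; 3 ≤ 4

Yes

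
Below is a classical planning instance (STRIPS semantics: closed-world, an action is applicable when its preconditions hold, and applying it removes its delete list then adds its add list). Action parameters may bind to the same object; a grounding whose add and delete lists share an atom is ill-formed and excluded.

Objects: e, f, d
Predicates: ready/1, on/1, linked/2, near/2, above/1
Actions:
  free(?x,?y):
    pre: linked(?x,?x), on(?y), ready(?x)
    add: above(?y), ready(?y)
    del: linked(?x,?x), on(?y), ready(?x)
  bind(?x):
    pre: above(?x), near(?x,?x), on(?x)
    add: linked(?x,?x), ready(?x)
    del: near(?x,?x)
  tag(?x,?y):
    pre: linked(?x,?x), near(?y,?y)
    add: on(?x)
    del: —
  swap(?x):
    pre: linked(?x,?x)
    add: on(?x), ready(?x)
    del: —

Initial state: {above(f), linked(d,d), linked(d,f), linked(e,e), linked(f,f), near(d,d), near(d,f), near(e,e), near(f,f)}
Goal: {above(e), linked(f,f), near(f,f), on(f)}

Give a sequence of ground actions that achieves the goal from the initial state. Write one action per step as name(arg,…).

1. tag(e,e)  →  {above(f), linked(d,d), linked(d,f), linked(e,e), linked(f,f), near(d,d), near(d,f), near(e,e), near(f,f), on(e)}
2. tag(f,e)  →  {above(f), linked(d,d), linked(d,f), linked(e,e), linked(f,f), near(d,d), near(d,f), near(e,e), near(f,f), on(e), on(f)}
3. swap(d)  →  {above(f), linked(d,d), linked(d,f), linked(e,e), linked(f,f), near(d,d), near(d,f), near(e,e), near(f,f), on(d), on(e), on(f), ready(d)}
4. free(d,e)  →  {above(e), above(f), linked(d,f), linked(e,e), linked(f,f), near(d,d), near(d,f), near(e,e), near(f,f), on(d), on(f), ready(e)}

tag(e,e); tag(f,e); swap(d); free(d,e)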